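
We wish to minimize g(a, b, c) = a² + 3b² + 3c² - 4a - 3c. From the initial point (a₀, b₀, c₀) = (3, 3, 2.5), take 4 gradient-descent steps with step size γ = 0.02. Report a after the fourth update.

2.84934656

∇g = (2a - 4, 6b, 6c - 3)
Step 1: at (3, 3, 2.5), ∇g = (2, 18, 12) → (3, 3, 2.5) − 0.02·(2, 18, 12) = (2.96, 2.64, 2.26)
Step 2: at (2.96, 2.64, 2.26), ∇g = (1.92, 15.84, 10.56) → (2.96, 2.64, 2.26) − 0.02·(1.92, 15.84, 10.56) = (2.9216, 2.3232, 2.0488)
Step 3: at (2.9216, 2.3232, 2.0488), ∇g = (1.8432, 13.9392, 9.2928) → (2.9216, 2.3232, 2.0488) − 0.02·(1.8432, 13.9392, 9.2928) = (2.884736, 2.044416, 1.862944)
Step 4: at (2.884736, 2.044416, 1.862944), ∇g = (1.769472, 12.266496, 8.177664) → (2.884736, 2.044416, 1.862944) − 0.02·(1.769472, 12.266496, 8.177664) = (2.84934656, 1.79908608, 1.69939072)
a = 2.84934656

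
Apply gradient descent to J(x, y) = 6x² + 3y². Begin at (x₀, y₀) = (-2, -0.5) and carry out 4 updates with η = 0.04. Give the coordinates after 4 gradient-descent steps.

∇J = (12x, 6y)
Step 1: at (-2, -0.5), ∇J = (-24, -3) → (-2, -0.5) − 0.04·(-24, -3) = (-1.04, -0.38)
Step 2: at (-1.04, -0.38), ∇J = (-12.48, -2.28) → (-1.04, -0.38) − 0.04·(-12.48, -2.28) = (-0.5408, -0.2888)
Step 3: at (-0.5408, -0.2888), ∇J = (-6.4896, -1.7328) → (-0.5408, -0.2888) − 0.04·(-6.4896, -1.7328) = (-0.281216, -0.219488)
Step 4: at (-0.281216, -0.219488), ∇J = (-3.374592, -1.316928) → (-0.281216, -0.219488) − 0.04·(-3.374592, -1.316928) = (-0.14623232, -0.16681088)

(-0.14623232, -0.16681088)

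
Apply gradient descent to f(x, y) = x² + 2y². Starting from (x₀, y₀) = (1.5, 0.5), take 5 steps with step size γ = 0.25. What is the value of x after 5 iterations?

0.046875

∇f = (2x, 4y)
(x₁, y₁) = (1.5, 0.5) − 0.25·(3, 2) = (0.75, 0)
(x₂, y₂) = (0.75, 0) − 0.25·(1.5, 0) = (0.375, 0)
(x₃, y₃) = (0.375, 0) − 0.25·(0.75, 0) = (0.1875, 0)
(x₄, y₄) = (0.1875, 0) − 0.25·(0.375, 0) = (0.09375, 0)
(x₅, y₅) = (0.09375, 0) − 0.25·(0.1875, 0) = (0.046875, 0)
x = 0.046875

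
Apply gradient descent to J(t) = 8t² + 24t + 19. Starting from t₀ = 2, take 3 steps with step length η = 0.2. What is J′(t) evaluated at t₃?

-596.288

J′(t) = 16t + 24
Step 1: J′(2) = 56; t₁ = 2 − 0.2·56 = -9.2
Step 2: J′(-9.2) = -123.2; t₂ = -9.2 − 0.2·(-123.2) = 15.44
Step 3: J′(15.44) = 271.04; t₃ = 15.44 − 0.2·271.04 = -38.768
J′(t) at (-38.768) = -596.288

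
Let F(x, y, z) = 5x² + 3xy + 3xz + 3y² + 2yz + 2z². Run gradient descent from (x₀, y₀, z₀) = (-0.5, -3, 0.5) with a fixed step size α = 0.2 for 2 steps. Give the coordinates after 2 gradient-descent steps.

(-3.38, -1.98, -1.16)

∇F = (10x + 3y + 3z, 3x + 6y + 2z, 3x + 2y + 4z)
(x₁, y₁, z₁) = (-0.5, -3, 0.5) − 0.2·(-12.5, -18.5, -5.5) = (2, 0.7, 1.6)
(x₂, y₂, z₂) = (2, 0.7, 1.6) − 0.2·(26.9, 13.4, 13.8) = (-3.38, -1.98, -1.16)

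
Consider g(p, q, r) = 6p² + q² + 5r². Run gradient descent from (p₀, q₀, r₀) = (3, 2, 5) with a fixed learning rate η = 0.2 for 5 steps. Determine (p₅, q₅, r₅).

(-16.13472, 0.15552, -5)

∇g = (12p, 2q, 10r)
(p₁, q₁, r₁) = (3, 2, 5) − 0.2·(36, 4, 50) = (-4.2, 1.2, -5)
(p₂, q₂, r₂) = (-4.2, 1.2, -5) − 0.2·(-50.4, 2.4, -50) = (5.88, 0.72, 5)
(p₃, q₃, r₃) = (5.88, 0.72, 5) − 0.2·(70.56, 1.44, 50) = (-8.232, 0.432, -5)
(p₄, q₄, r₄) = (-8.232, 0.432, -5) − 0.2·(-98.784, 0.864, -50) = (11.5248, 0.2592, 5)
(p₅, q₅, r₅) = (11.5248, 0.2592, 5) − 0.2·(138.2976, 0.5184, 50) = (-16.13472, 0.15552, -5)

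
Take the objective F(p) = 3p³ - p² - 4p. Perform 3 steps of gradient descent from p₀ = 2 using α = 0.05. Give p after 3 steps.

F′(p) = 9p² - 2p - 4
Step 1: F′(2) = 28; p₁ = 2 − 0.05·28 = 0.6
Step 2: F′(0.6) = -1.96; p₂ = 0.6 − 0.05·(-1.96) = 0.698
Step 3: F′(0.698) = -1.011164; p₃ = 0.698 − 0.05·(-1.011164) = 0.7485582

0.7485582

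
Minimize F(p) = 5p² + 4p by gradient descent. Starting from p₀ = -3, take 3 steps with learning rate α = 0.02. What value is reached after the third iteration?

F′(p) = 10p + 4
Step 1: F′(-3) = -26; p₁ = -3 − 0.02·(-26) = -2.48
Step 2: F′(-2.48) = -20.8; p₂ = -2.48 − 0.02·(-20.8) = -2.064
Step 3: F′(-2.064) = -16.64; p₃ = -2.064 − 0.02·(-16.64) = -1.7312

-1.7312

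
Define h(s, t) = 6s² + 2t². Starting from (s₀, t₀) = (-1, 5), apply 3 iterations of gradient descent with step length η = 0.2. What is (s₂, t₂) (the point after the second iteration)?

(-1.96, 0.2)

∇h = (12s, 4t)
(s₁, t₁) = (-1, 5) − 0.2·(-12, 20) = (1.4, 1)
(s₂, t₂) = (1.4, 1) − 0.2·(16.8, 4) = (-1.96, 0.2)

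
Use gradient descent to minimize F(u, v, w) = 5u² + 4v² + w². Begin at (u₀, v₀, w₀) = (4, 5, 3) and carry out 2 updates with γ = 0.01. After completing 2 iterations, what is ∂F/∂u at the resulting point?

∇F = (10u, 8v, 2w)
Step 1: at (4, 5, 3), ∇F = (40, 40, 6) → (4, 5, 3) − 0.01·(40, 40, 6) = (3.6, 4.6, 2.94)
Step 2: at (3.6, 4.6, 2.94), ∇F = (36, 36.8, 5.88) → (3.6, 4.6, 2.94) − 0.01·(36, 36.8, 5.88) = (3.24, 4.232, 2.8812)
∂F/∂u at (3.24, 4.232, 2.8812) = 32.4

32.4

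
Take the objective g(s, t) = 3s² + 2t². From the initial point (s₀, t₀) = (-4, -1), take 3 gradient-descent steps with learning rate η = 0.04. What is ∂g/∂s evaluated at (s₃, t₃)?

∇g = (6s, 4t)
(s₁, t₁) = (-4, -1) − 0.04·(-24, -4) = (-3.04, -0.84)
(s₂, t₂) = (-3.04, -0.84) − 0.04·(-18.24, -3.36) = (-2.3104, -0.7056)
(s₃, t₃) = (-2.3104, -0.7056) − 0.04·(-13.8624, -2.8224) = (-1.755904, -0.592704)
∂g/∂s at (-1.755904, -0.592704) = -10.535424

-10.535424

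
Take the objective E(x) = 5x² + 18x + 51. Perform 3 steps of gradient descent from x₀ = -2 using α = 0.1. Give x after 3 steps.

E′(x) = 10x + 18
Step 1: E′(-2) = -2; x₁ = -2 − 0.1·(-2) = -1.8
Step 2: E′(-1.8) = 0; x₂ = -1.8 − 0.1·0 = -1.8
Step 3: E′(-1.8) = 0; x₃ = -1.8 − 0.1·0 = -1.8

-1.8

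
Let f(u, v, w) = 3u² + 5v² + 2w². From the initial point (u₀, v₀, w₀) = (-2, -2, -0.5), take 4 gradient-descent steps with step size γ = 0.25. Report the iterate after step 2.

(-0.5, -4.5, 0)

∇f = (6u, 10v, 4w)
(u₁, v₁, w₁) = (-2, -2, -0.5) − 0.25·(-12, -20, -2) = (1, 3, 0)
(u₂, v₂, w₂) = (1, 3, 0) − 0.25·(6, 30, 0) = (-0.5, -4.5, 0)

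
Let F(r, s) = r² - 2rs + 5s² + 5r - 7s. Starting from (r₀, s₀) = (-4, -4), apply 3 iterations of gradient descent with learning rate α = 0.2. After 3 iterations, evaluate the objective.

119.582592

∇F = (2r - 2s + 5, -2r + 10s - 7)
Step 1: at (-4, -4), ∇F = (5, -39) → (-4, -4) − 0.2·(5, -39) = (-5, 3.8)
Step 2: at (-5, 3.8), ∇F = (-12.6, 41) → (-5, 3.8) − 0.2·(-12.6, 41) = (-2.48, -4.4)
Step 3: at (-2.48, -4.4), ∇F = (8.84, -46.04) → (-2.48, -4.4) − 0.2·(8.84, -46.04) = (-4.248, 4.808)
F(-4.248, 4.808) = 119.582592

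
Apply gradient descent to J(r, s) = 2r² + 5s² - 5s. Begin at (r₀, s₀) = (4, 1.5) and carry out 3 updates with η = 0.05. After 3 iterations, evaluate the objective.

∇J = (4r, 10s - 5)
(r₁, s₁) = (4, 1.5) − 0.05·(16, 10) = (3.2, 1)
(r₂, s₂) = (3.2, 1) − 0.05·(12.8, 5) = (2.56, 0.75)
(r₃, s₃) = (2.56, 0.75) − 0.05·(10.24, 2.5) = (2.048, 0.625)
J(2.048, 0.625) = 7.216733

7.216733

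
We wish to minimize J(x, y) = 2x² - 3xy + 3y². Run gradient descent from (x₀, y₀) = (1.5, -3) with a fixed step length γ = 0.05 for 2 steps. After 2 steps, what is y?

-1.2

∇J = (4x - 3y, -3x + 6y)
(x₁, y₁) = (1.5, -3) − 0.05·(15, -22.5) = (0.75, -1.875)
(x₂, y₂) = (0.75, -1.875) − 0.05·(8.625, -13.5) = (0.31875, -1.2)
y = -1.2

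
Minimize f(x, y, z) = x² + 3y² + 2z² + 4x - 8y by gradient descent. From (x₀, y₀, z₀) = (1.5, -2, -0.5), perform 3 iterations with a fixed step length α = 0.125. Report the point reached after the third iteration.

∇f = (2x + 4, 6y - 8, 4z)
(x₁, y₁, z₁) = (1.5, -2, -0.5) − 0.125·(7, -20, -2) = (0.625, 0.5, -0.25)
(x₂, y₂, z₂) = (0.625, 0.5, -0.25) − 0.125·(5.25, -5, -1) = (-0.03125, 1.125, -0.125)
(x₃, y₃, z₃) = (-0.03125, 1.125, -0.125) − 0.125·(3.9375, -1.25, -0.5) = (-0.5234375, 1.28125, -0.0625)

(-0.5234375, 1.28125, -0.0625)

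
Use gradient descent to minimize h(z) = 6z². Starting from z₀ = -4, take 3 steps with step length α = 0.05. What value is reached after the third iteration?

h′(z) = 12z
Step 1: h′(-4) = -48; z₁ = -4 − 0.05·(-48) = -1.6
Step 2: h′(-1.6) = -19.2; z₂ = -1.6 − 0.05·(-19.2) = -0.64
Step 3: h′(-0.64) = -7.68; z₃ = -0.64 − 0.05·(-7.68) = -0.256

-0.256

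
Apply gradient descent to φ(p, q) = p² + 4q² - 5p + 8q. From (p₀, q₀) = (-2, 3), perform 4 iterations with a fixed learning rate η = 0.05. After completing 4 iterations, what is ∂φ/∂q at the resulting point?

∇φ = (2p - 5, 8q + 8)
(p₁, q₁) = (-2, 3) − 0.05·(-9, 32) = (-1.55, 1.4)
(p₂, q₂) = (-1.55, 1.4) − 0.05·(-8.1, 19.2) = (-1.145, 0.44)
(p₃, q₃) = (-1.145, 0.44) − 0.05·(-7.29, 11.52) = (-0.7805, -0.136)
(p₄, q₄) = (-0.7805, -0.136) − 0.05·(-6.561, 6.912) = (-0.45245, -0.4816)
∂φ/∂q at (-0.45245, -0.4816) = 4.1472

4.1472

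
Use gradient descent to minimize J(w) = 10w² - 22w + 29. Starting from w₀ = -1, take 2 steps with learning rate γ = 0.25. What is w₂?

J′(w) = 20w - 22
w₁ = -1 − 0.25·(-42) = 9.5
w₂ = 9.5 − 0.25·168 = -32.5

-32.5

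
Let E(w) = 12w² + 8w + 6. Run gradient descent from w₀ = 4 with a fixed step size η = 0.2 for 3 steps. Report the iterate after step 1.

E′(w) = 24w + 8
w₁ = 4 − 0.2·104 = -16.8

-16.8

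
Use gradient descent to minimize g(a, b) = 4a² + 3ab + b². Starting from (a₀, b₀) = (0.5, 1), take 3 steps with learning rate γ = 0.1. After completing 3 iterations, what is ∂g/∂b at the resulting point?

0.406

∇g = (8a + 3b, 3a + 2b)
(a₁, b₁) = (0.5, 1) − 0.1·(7, 3.5) = (-0.2, 0.65)
(a₂, b₂) = (-0.2, 0.65) − 0.1·(0.35, 0.7) = (-0.235, 0.58)
(a₃, b₃) = (-0.235, 0.58) − 0.1·(-0.14, 0.455) = (-0.221, 0.5345)
∂g/∂b at (-0.221, 0.5345) = 0.406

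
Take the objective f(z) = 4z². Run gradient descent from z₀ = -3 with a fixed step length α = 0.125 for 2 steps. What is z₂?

0

f′(z) = 8z
z₁ = -3 − 0.125·(-24) = 0
z₂ = 0 − 0.125·0 = 0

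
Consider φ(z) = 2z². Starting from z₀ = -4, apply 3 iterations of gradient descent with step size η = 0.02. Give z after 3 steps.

φ′(z) = 4z
z₁ = -4 − 0.02·(-16) = -3.68
z₂ = -3.68 − 0.02·(-14.72) = -3.3856
z₃ = -3.3856 − 0.02·(-13.5424) = -3.114752

-3.114752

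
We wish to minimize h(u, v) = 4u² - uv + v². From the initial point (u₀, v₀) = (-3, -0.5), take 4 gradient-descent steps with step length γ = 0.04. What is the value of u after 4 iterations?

-0.70016

∇h = (8u - v, -u + 2v)
Step 1: at (-3, -0.5), ∇h = (-23.5, 2) → (-3, -0.5) − 0.04·(-23.5, 2) = (-2.06, -0.58)
Step 2: at (-2.06, -0.58), ∇h = (-15.9, 0.9) → (-2.06, -0.58) − 0.04·(-15.9, 0.9) = (-1.424, -0.616)
Step 3: at (-1.424, -0.616), ∇h = (-10.776, 0.192) → (-1.424, -0.616) − 0.04·(-10.776, 0.192) = (-0.99296, -0.62368)
Step 4: at (-0.99296, -0.62368), ∇h = (-7.32, -0.2544) → (-0.99296, -0.62368) − 0.04·(-7.32, -0.2544) = (-0.70016, -0.613504)
u = -0.70016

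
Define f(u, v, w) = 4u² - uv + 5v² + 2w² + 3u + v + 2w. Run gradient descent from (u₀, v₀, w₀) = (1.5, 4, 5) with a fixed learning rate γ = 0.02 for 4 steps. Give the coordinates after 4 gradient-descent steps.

∇f = (8u - v + 3, -u + 10v + 1, 4w + 2)
(u₁, v₁, w₁) = (1.5, 4, 5) − 0.02·(11, 39.5, 22) = (1.28, 3.21, 4.56)
(u₂, v₂, w₂) = (1.28, 3.21, 4.56) − 0.02·(10.03, 31.82, 20.24) = (1.0794, 2.5736, 4.1552)
(u₃, v₃, w₃) = (1.0794, 2.5736, 4.1552) − 0.02·(9.0616, 25.6566, 18.6208) = (0.898168, 2.060468, 3.782784)
(u₄, v₄, w₄) = (0.898168, 2.060468, 3.782784) − 0.02·(8.124876, 20.706512, 17.131136) = (0.73567048, 1.64633776, 3.44016128)

(0.73567048, 1.64633776, 3.44016128)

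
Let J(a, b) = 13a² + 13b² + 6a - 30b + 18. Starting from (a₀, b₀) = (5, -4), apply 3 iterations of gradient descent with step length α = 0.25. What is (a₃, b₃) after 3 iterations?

∇J = (26a + 6, 26b - 30)
(a₁, b₁) = (5, -4) − 0.25·(136, -134) = (-29, 29.5)
(a₂, b₂) = (-29, 29.5) − 0.25·(-748, 737) = (158, -154.75)
(a₃, b₃) = (158, -154.75) − 0.25·(4114, -4053.5) = (-870.5, 858.625)

(-870.5, 858.625)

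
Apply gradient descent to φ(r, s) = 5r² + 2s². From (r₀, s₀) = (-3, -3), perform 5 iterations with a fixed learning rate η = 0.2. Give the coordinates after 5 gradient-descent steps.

∇φ = (10r, 4s)
Step 1: at (-3, -3), ∇φ = (-30, -12) → (-3, -3) − 0.2·(-30, -12) = (3, -0.6)
Step 2: at (3, -0.6), ∇φ = (30, -2.4) → (3, -0.6) − 0.2·(30, -2.4) = (-3, -0.12)
Step 3: at (-3, -0.12), ∇φ = (-30, -0.48) → (-3, -0.12) − 0.2·(-30, -0.48) = (3, -0.024)
Step 4: at (3, -0.024), ∇φ = (30, -0.096) → (3, -0.024) − 0.2·(30, -0.096) = (-3, -0.0048)
Step 5: at (-3, -0.0048), ∇φ = (-30, -0.0192) → (-3, -0.0048) − 0.2·(-30, -0.0192) = (3, -0.00096)

(3, -0.00096)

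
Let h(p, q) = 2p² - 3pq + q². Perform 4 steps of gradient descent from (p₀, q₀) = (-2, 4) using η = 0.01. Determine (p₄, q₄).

∇h = (4p - 3q, -3p + 2q)
Step 1: at (-2, 4), ∇h = (-20, 14) → (-2, 4) − 0.01·(-20, 14) = (-1.8, 3.86)
Step 2: at (-1.8, 3.86), ∇h = (-18.78, 13.12) → (-1.8, 3.86) − 0.01·(-18.78, 13.12) = (-1.6122, 3.7288)
Step 3: at (-1.6122, 3.7288), ∇h = (-17.6352, 12.2942) → (-1.6122, 3.7288) − 0.01·(-17.6352, 12.2942) = (-1.435848, 3.605858)
Step 4: at (-1.435848, 3.605858), ∇h = (-16.560966, 11.51926) → (-1.435848, 3.605858) − 0.01·(-16.560966, 11.51926) = (-1.27023834, 3.4906654)

(-1.27023834, 3.4906654)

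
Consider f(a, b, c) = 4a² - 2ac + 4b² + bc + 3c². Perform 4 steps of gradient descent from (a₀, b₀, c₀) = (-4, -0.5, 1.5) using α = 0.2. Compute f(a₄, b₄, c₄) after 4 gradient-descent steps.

24.82725888

∇f = (8a - 2c, 8b + c, -2a + b + 6c)
Step 1: at (-4, -0.5, 1.5), ∇f = (-35, -2.5, 16.5) → (-4, -0.5, 1.5) − 0.2·(-35, -2.5, 16.5) = (3, 0, -1.8)
Step 2: at (3, 0, -1.8), ∇f = (27.6, -1.8, -16.8) → (3, 0, -1.8) − 0.2·(27.6, -1.8, -16.8) = (-2.52, 0.36, 1.56)
Step 3: at (-2.52, 0.36, 1.56), ∇f = (-23.28, 4.44, 14.76) → (-2.52, 0.36, 1.56) − 0.2·(-23.28, 4.44, 14.76) = (2.136, -0.528, -1.392)
Step 4: at (2.136, -0.528, -1.392), ∇f = (19.872, -5.616, -13.152) → (2.136, -0.528, -1.392) − 0.2·(19.872, -5.616, -13.152) = (-1.8384, 0.5952, 1.2384)
f(-1.8384, 0.5952, 1.2384) = 24.82725888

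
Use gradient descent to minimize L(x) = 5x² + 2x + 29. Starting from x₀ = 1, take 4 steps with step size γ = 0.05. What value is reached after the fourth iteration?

L′(x) = 10x + 2
x₁ = 1 − 0.05·12 = 0.4
x₂ = 0.4 − 0.05·6 = 0.1
x₃ = 0.1 − 0.05·3 = -0.05
x₄ = -0.05 − 0.05·1.5 = -0.125

-0.125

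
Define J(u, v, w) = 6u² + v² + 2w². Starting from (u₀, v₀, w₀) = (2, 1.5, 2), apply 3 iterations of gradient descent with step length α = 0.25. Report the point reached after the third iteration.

(-16, 0.1875, 0)

∇J = (12u, 2v, 4w)
(u₁, v₁, w₁) = (2, 1.5, 2) − 0.25·(24, 3, 8) = (-4, 0.75, 0)
(u₂, v₂, w₂) = (-4, 0.75, 0) − 0.25·(-48, 1.5, 0) = (8, 0.375, 0)
(u₃, v₃, w₃) = (8, 0.375, 0) − 0.25·(96, 0.75, 0) = (-16, 0.1875, 0)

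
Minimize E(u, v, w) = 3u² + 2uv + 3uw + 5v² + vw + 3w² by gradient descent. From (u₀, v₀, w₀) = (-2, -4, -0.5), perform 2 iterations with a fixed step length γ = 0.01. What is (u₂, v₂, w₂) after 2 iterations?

(-1.5957, -3.1601, -0.2587)

∇E = (6u + 2v + 3w, 2u + 10v + w, 3u + v + 6w)
(u₁, v₁, w₁) = (-2, -4, -0.5) − 0.01·(-21.5, -44.5, -13) = (-1.785, -3.555, -0.37)
(u₂, v₂, w₂) = (-1.785, -3.555, -0.37) − 0.01·(-18.93, -39.49, -11.13) = (-1.5957, -3.1601, -0.2587)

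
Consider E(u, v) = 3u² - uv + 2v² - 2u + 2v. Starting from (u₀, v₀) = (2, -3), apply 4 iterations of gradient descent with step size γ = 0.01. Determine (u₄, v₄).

(1.5316354, -2.55528337)

∇E = (6u - v - 2, -u + 4v + 2)
(u₁, v₁) = (2, -3) − 0.01·(13, -12) = (1.87, -2.88)
(u₂, v₂) = (1.87, -2.88) − 0.01·(12.1, -11.39) = (1.749, -2.7661)
(u₃, v₃) = (1.749, -2.7661) − 0.01·(11.2601, -10.8134) = (1.636399, -2.657966)
(u₄, v₄) = (1.636399, -2.657966) − 0.01·(10.47636, -10.268263) = (1.5316354, -2.55528337)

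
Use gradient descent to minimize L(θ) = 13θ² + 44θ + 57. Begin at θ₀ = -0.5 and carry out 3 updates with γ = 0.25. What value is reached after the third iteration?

L′(θ) = 26θ + 44
θ₁ = -0.5 − 0.25·31 = -8.25
θ₂ = -8.25 − 0.25·(-170.5) = 34.375
θ₃ = 34.375 − 0.25·937.75 = -200.0625

-200.0625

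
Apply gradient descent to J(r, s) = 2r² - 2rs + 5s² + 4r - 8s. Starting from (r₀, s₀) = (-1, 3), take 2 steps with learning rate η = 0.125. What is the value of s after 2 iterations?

0.9375

∇J = (4r - 2s + 4, -2r + 10s - 8)
(r₁, s₁) = (-1, 3) − 0.125·(-6, 24) = (-0.25, 0)
(r₂, s₂) = (-0.25, 0) − 0.125·(3, -7.5) = (-0.625, 0.9375)
s = 0.9375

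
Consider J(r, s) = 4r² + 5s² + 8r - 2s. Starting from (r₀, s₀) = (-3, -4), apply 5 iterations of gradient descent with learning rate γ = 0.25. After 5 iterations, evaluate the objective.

5097.8564453125

∇J = (8r + 8, 10s - 2)
(r₁, s₁) = (-3, -4) − 0.25·(-16, -42) = (1, 6.5)
(r₂, s₂) = (1, 6.5) − 0.25·(16, 63) = (-3, -9.25)
(r₃, s₃) = (-3, -9.25) − 0.25·(-16, -94.5) = (1, 14.375)
(r₄, s₄) = (1, 14.375) − 0.25·(16, 141.75) = (-3, -21.0625)
(r₅, s₅) = (-3, -21.0625) − 0.25·(-16, -212.625) = (1, 32.09375)
J(1, 32.09375) = 5097.8564453125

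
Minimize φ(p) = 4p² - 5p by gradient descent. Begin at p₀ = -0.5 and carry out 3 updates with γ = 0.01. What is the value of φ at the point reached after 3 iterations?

φ′(p) = 8p - 5
p₁ = -0.5 − 0.01·(-9) = -0.41
p₂ = -0.41 − 0.01·(-8.28) = -0.3272
p₃ = -0.3272 − 0.01·(-7.6176) = -0.251024
φ(-0.251024) = 1.507172194304

1.507172194304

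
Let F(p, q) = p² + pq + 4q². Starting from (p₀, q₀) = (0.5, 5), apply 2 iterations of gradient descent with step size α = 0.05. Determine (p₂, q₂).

∇F = (2p + q, p + 8q)
(p₁, q₁) = (0.5, 5) − 0.05·(6, 40.5) = (0.2, 2.975)
(p₂, q₂) = (0.2, 2.975) − 0.05·(3.375, 24) = (0.03125, 1.775)

(0.03125, 1.775)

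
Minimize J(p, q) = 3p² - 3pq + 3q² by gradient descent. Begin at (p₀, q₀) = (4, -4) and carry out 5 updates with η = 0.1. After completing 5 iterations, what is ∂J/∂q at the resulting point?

-0.00036

∇J = (6p - 3q, -3p + 6q)
(p₁, q₁) = (4, -4) − 0.1·(36, -36) = (0.4, -0.4)
(p₂, q₂) = (0.4, -0.4) − 0.1·(3.6, -3.6) = (0.04, -0.04)
(p₃, q₃) = (0.04, -0.04) − 0.1·(0.36, -0.36) = (0.004, -0.004)
(p₄, q₄) = (0.004, -0.004) − 0.1·(0.036, -0.036) = (0.0004, -0.0004)
(p₅, q₅) = (0.0004, -0.0004) − 0.1·(0.0036, -0.0036) = (0.00004, -0.00004)
∂J/∂q at (0.00004, -0.00004) = -0.00036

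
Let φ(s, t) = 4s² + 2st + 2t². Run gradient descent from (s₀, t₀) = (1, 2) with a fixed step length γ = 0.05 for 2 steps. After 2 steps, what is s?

0.09

∇φ = (8s + 2t, 2s + 4t)
Step 1: at (1, 2), ∇φ = (12, 10) → (1, 2) − 0.05·(12, 10) = (0.4, 1.5)
Step 2: at (0.4, 1.5), ∇φ = (6.2, 6.8) → (0.4, 1.5) − 0.05·(6.2, 6.8) = (0.09, 1.16)
s = 0.09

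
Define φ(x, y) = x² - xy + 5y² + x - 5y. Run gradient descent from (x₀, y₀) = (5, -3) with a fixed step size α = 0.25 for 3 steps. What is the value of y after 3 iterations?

15.125

∇φ = (2x - y + 1, -x + 10y - 5)
(x₁, y₁) = (5, -3) − 0.25·(14, -40) = (1.5, 7)
(x₂, y₂) = (1.5, 7) − 0.25·(-3, 63.5) = (2.25, -8.875)
(x₃, y₃) = (2.25, -8.875) − 0.25·(14.375, -96) = (-1.34375, 15.125)
y = 15.125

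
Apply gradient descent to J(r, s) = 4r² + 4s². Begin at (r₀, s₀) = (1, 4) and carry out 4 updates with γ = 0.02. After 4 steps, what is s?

∇J = (8r, 8s)
Step 1: at (1, 4), ∇J = (8, 32) → (1, 4) − 0.02·(8, 32) = (0.84, 3.36)
Step 2: at (0.84, 3.36), ∇J = (6.72, 26.88) → (0.84, 3.36) − 0.02·(6.72, 26.88) = (0.7056, 2.8224)
Step 3: at (0.7056, 2.8224), ∇J = (5.6448, 22.5792) → (0.7056, 2.8224) − 0.02·(5.6448, 22.5792) = (0.592704, 2.370816)
Step 4: at (0.592704, 2.370816), ∇J = (4.741632, 18.966528) → (0.592704, 2.370816) − 0.02·(4.741632, 18.966528) = (0.49787136, 1.99148544)
s = 1.99148544

1.99148544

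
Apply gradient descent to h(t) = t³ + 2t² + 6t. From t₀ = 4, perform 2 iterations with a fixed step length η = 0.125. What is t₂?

h′(t) = 3t² + 4t + 6
Step 1: h′(4) = 70; t₁ = 4 − 0.125·70 = -4.75
Step 2: h′(-4.75) = 54.6875; t₂ = -4.75 − 0.125·54.6875 = -11.5859375

-11.5859375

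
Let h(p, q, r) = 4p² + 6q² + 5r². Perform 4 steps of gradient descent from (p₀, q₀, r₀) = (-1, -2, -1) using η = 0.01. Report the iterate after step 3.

(-0.778688, -1.362944, -0.729)

∇h = (8p, 12q, 10r)
(p₁, q₁, r₁) = (-1, -2, -1) − 0.01·(-8, -24, -10) = (-0.92, -1.76, -0.9)
(p₂, q₂, r₂) = (-0.92, -1.76, -0.9) − 0.01·(-7.36, -21.12, -9) = (-0.8464, -1.5488, -0.81)
(p₃, q₃, r₃) = (-0.8464, -1.5488, -0.81) − 0.01·(-6.7712, -18.5856, -8.1) = (-0.778688, -1.362944, -0.729)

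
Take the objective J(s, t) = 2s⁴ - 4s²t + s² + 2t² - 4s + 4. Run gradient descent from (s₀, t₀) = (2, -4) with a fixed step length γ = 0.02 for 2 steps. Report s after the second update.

-0.12844544

∇J = (8s³ - 8st + 2s - 4, -4s² + 4t)
(s₁, t₁) = (2, -4) − 0.02·(128, -32) = (-0.56, -3.36)
(s₂, t₂) = (-0.56, -3.36) − 0.02·(-21.577728, -14.6944) = (-0.12844544, -3.066112)
s = -0.12844544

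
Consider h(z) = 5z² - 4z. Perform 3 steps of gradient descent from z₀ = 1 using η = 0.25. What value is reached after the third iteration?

h′(z) = 10z - 4
z₁ = 1 − 0.25·6 = -0.5
z₂ = -0.5 − 0.25·(-9) = 1.75
z₃ = 1.75 − 0.25·13.5 = -1.625

-1.625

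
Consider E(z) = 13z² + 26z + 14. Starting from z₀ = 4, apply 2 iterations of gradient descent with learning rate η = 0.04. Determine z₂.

-0.992

E′(z) = 26z + 26
Step 1: E′(4) = 130; z₁ = 4 − 0.04·130 = -1.2
Step 2: E′(-1.2) = -5.2; z₂ = -1.2 − 0.04·(-5.2) = -0.992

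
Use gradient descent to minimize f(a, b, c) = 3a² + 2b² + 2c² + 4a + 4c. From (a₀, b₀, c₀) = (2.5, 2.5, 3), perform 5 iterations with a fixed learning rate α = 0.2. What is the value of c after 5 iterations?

∇f = (6a + 4, 4b, 4c + 4)
(a₁, b₁, c₁) = (2.5, 2.5, 3) − 0.2·(19, 10, 16) = (-1.3, 0.5, -0.2)
(a₂, b₂, c₂) = (-1.3, 0.5, -0.2) − 0.2·(-3.8, 2, 3.2) = (-0.54, 0.1, -0.84)
(a₃, b₃, c₃) = (-0.54, 0.1, -0.84) − 0.2·(0.76, 0.4, 0.64) = (-0.692, 0.02, -0.968)
(a₄, b₄, c₄) = (-0.692, 0.02, -0.968) − 0.2·(-0.152, 0.08, 0.128) = (-0.6616, 0.004, -0.9936)
(a₅, b₅, c₅) = (-0.6616, 0.004, -0.9936) − 0.2·(0.0304, 0.016, 0.0256) = (-0.66768, 0.0008, -0.99872)
c = -0.99872

-0.99872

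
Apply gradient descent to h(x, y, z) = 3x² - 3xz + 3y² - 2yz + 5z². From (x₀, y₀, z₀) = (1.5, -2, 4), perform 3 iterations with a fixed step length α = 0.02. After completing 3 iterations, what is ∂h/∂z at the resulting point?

18.652264

∇h = (6x - 3z, 6y - 2z, -3x - 2y + 10z)
(x₁, y₁, z₁) = (1.5, -2, 4) − 0.02·(-3, -20, 39.5) = (1.56, -1.6, 3.21)
(x₂, y₂, z₂) = (1.56, -1.6, 3.21) − 0.02·(-0.27, -16.02, 30.62) = (1.5654, -1.2796, 2.5976)
(x₃, y₃, z₃) = (1.5654, -1.2796, 2.5976) − 0.02·(1.5996, -12.8728, 23.839) = (1.533408, -1.022144, 2.12082)
∂h/∂z at (1.533408, -1.022144, 2.12082) = 18.652264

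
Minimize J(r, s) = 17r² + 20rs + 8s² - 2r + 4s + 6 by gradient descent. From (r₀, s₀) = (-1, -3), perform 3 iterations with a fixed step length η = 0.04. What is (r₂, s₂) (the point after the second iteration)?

(-0.5904, -2.5904)

∇J = (34r + 20s - 2, 20r + 16s + 4)
Step 1: at (-1, -3), ∇J = (-96, -64) → (-1, -3) − 0.04·(-96, -64) = (2.84, -0.44)
Step 2: at (2.84, -0.44), ∇J = (85.76, 53.76) → (2.84, -0.44) − 0.04·(85.76, 53.76) = (-0.5904, -2.5904)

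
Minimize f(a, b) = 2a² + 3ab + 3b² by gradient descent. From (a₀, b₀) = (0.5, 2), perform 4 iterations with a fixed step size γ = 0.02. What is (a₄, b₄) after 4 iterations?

∇f = (4a + 3b, 3a + 6b)
Step 1: at (0.5, 2), ∇f = (8, 13.5) → (0.5, 2) − 0.02·(8, 13.5) = (0.34, 1.73)
Step 2: at (0.34, 1.73), ∇f = (6.55, 11.4) → (0.34, 1.73) − 0.02·(6.55, 11.4) = (0.209, 1.502)
Step 3: at (0.209, 1.502), ∇f = (5.342, 9.639) → (0.209, 1.502) − 0.02·(5.342, 9.639) = (0.10216, 1.30922)
Step 4: at (0.10216, 1.30922), ∇f = (4.3363, 8.1618) → (0.10216, 1.30922) − 0.02·(4.3363, 8.1618) = (0.015434, 1.145984)

(0.015434, 1.145984)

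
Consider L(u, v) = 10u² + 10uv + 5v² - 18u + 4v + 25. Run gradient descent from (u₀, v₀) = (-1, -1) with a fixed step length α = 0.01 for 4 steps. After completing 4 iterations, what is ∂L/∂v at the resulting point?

0.7744

∇L = (20u + 10v - 18, 10u + 10v + 4)
Step 1: at (-1, -1), ∇L = (-48, -16) → (-1, -1) − 0.01·(-48, -16) = (-0.52, -0.84)
Step 2: at (-0.52, -0.84), ∇L = (-36.8, -9.6) → (-0.52, -0.84) − 0.01·(-36.8, -9.6) = (-0.152, -0.744)
Step 3: at (-0.152, -0.744), ∇L = (-28.48, -4.96) → (-0.152, -0.744) − 0.01·(-28.48, -4.96) = (0.1328, -0.6944)
Step 4: at (0.1328, -0.6944), ∇L = (-22.288, -1.616) → (0.1328, -0.6944) − 0.01·(-22.288, -1.616) = (0.35568, -0.67824)
∂L/∂v at (0.35568, -0.67824) = 0.7744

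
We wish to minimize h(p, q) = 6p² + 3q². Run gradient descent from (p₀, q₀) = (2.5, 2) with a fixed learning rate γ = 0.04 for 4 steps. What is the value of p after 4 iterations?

∇h = (12p, 6q)
Step 1: at (2.5, 2), ∇h = (30, 12) → (2.5, 2) − 0.04·(30, 12) = (1.3, 1.52)
Step 2: at (1.3, 1.52), ∇h = (15.6, 9.12) → (1.3, 1.52) − 0.04·(15.6, 9.12) = (0.676, 1.1552)
Step 3: at (0.676, 1.1552), ∇h = (8.112, 6.9312) → (0.676, 1.1552) − 0.04·(8.112, 6.9312) = (0.35152, 0.877952)
Step 4: at (0.35152, 0.877952), ∇h = (4.21824, 5.267712) → (0.35152, 0.877952) − 0.04·(4.21824, 5.267712) = (0.1827904, 0.66724352)
p = 0.1827904

0.1827904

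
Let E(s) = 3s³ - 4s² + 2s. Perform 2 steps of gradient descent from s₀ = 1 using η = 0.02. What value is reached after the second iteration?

E′(s) = 9s² - 8s + 2
s₁ = 1 − 0.02·3 = 0.94
s₂ = 0.94 − 0.02·2.4324 = 0.891352

0.891352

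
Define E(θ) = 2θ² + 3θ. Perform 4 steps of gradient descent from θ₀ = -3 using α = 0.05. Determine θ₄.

E′(θ) = 4θ + 3
Step 1: E′(-3) = -9; θ₁ = -3 − 0.05·(-9) = -2.55
Step 2: E′(-2.55) = -7.2; θ₂ = -2.55 − 0.05·(-7.2) = -2.19
Step 3: E′(-2.19) = -5.76; θ₃ = -2.19 − 0.05·(-5.76) = -1.902
Step 4: E′(-1.902) = -4.608; θ₄ = -1.902 − 0.05·(-4.608) = -1.6716

-1.6716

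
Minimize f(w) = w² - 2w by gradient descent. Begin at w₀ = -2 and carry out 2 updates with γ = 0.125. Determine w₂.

f′(w) = 2w - 2
Step 1: f′(-2) = -6; w₁ = -2 − 0.125·(-6) = -1.25
Step 2: f′(-1.25) = -4.5; w₂ = -1.25 − 0.125·(-4.5) = -0.6875

-0.6875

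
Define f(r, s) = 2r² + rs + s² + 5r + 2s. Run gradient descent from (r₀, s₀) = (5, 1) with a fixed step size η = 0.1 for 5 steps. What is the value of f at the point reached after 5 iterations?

∇f = (4r + s + 5, r + 2s + 2)
(r₁, s₁) = (5, 1) − 0.1·(26, 9) = (2.4, 0.1)
(r₂, s₂) = (2.4, 0.1) − 0.1·(14.7, 4.6) = (0.93, -0.36)
(r₃, s₃) = (0.93, -0.36) − 0.1·(8.36, 2.21) = (0.094, -0.581)
(r₄, s₄) = (0.094, -0.581) − 0.1·(4.795, 0.932) = (-0.3855, -0.6742)
(r₅, s₅) = (-0.3855, -0.6742) − 0.1·(2.7838, 0.2661) = (-0.66388, -0.70081)
f(-0.66388, -0.70081) = -2.8831582923

-2.8831582923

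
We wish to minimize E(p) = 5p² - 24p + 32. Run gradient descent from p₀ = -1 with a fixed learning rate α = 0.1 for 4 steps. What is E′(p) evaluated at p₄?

E′(p) = 10p - 24
p₁ = -1 − 0.1·(-34) = 2.4
p₂ = 2.4 − 0.1·0 = 2.4
p₃ = 2.4 − 0.1·0 = 2.4
p₄ = 2.4 − 0.1·0 = 2.4
E′(p) at (2.4) = 0

0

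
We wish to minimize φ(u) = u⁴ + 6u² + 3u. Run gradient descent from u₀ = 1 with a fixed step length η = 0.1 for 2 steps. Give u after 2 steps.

0.1716

φ′(u) = 4u³ + 12u + 3
Step 1: φ′(1) = 19; u₁ = 1 − 0.1·19 = -0.9
Step 2: φ′(-0.9) = -10.716; u₂ = -0.9 − 0.1·(-10.716) = 0.1716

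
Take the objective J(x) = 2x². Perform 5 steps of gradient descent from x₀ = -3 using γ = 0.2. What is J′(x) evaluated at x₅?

J′(x) = 4x
x₁ = -3 − 0.2·(-12) = -0.6
x₂ = -0.6 − 0.2·(-2.4) = -0.12
x₃ = -0.12 − 0.2·(-0.48) = -0.024
x₄ = -0.024 − 0.2·(-0.096) = -0.0048
x₅ = -0.0048 − 0.2·(-0.0192) = -0.00096
J′(x) at (-0.00096) = -0.00384

-0.00384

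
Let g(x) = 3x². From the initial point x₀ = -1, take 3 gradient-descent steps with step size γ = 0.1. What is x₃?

-0.064

g′(x) = 6x
Step 1: g′(-1) = -6; x₁ = -1 − 0.1·(-6) = -0.4
Step 2: g′(-0.4) = -2.4; x₂ = -0.4 − 0.1·(-2.4) = -0.16
Step 3: g′(-0.16) = -0.96; x₃ = -0.16 − 0.1·(-0.96) = -0.064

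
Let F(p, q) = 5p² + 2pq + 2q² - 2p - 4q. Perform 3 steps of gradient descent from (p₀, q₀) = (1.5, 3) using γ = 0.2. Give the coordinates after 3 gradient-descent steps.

∇F = (10p + 2q - 2, 2p + 4q - 4)
(p₁, q₁) = (1.5, 3) − 0.2·(19, 11) = (-2.3, 0.8)
(p₂, q₂) = (-2.3, 0.8) − 0.2·(-23.4, -5.4) = (2.38, 1.88)
(p₃, q₃) = (2.38, 1.88) − 0.2·(25.56, 8.28) = (-2.732, 0.224)

(-2.732, 0.224)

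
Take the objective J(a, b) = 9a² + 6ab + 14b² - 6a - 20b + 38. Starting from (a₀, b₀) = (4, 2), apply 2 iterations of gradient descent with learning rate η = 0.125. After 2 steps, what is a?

12.0625

∇J = (18a + 6b - 6, 6a + 28b - 20)
(a₁, b₁) = (4, 2) − 0.125·(78, 60) = (-5.75, -5.5)
(a₂, b₂) = (-5.75, -5.5) − 0.125·(-142.5, -208.5) = (12.0625, 20.5625)
a = 12.0625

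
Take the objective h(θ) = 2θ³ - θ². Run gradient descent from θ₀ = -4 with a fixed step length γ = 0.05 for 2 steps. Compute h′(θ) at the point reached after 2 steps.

h′(θ) = 6θ² - 2θ
θ₁ = -4 − 0.05·104 = -9.2
θ₂ = -9.2 − 0.05·526.24 = -35.512
h′(θ) at (-35.512) = 7637.636864

7637.636864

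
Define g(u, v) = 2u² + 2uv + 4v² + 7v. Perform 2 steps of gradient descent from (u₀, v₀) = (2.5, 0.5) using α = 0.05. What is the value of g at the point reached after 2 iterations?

∇g = (4u + 2v, 2u + 8v + 7)
Step 1: at (2.5, 0.5), ∇g = (11, 16) → (2.5, 0.5) − 0.05·(11, 16) = (1.95, -0.3)
Step 2: at (1.95, -0.3), ∇g = (7.2, 8.5) → (1.95, -0.3) − 0.05·(7.2, 8.5) = (1.59, -0.725)
g(1.59, -0.725) = -0.2218

-0.2218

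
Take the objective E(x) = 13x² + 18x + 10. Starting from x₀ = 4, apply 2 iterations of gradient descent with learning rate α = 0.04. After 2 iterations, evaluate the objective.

E′(x) = 26x + 18
Step 1: E′(4) = 122; x₁ = 4 − 0.04·122 = -0.88
Step 2: E′(-0.88) = -4.88; x₂ = -0.88 − 0.04·(-4.88) = -0.6848
E(-0.6848) = 3.76996352

3.76996352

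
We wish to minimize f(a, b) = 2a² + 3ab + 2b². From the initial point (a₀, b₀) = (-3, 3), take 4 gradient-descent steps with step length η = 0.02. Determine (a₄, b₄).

(-2.76710448, 2.76710448)

∇f = (4a + 3b, 3a + 4b)
(a₁, b₁) = (-3, 3) − 0.02·(-3, 3) = (-2.94, 2.94)
(a₂, b₂) = (-2.94, 2.94) − 0.02·(-2.94, 2.94) = (-2.8812, 2.8812)
(a₃, b₃) = (-2.8812, 2.8812) − 0.02·(-2.8812, 2.8812) = (-2.823576, 2.823576)
(a₄, b₄) = (-2.823576, 2.823576) − 0.02·(-2.823576, 2.823576) = (-2.76710448, 2.76710448)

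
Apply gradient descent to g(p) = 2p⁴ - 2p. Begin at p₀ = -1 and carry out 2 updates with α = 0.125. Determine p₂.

0.484375

g′(p) = 8p³ - 2
Step 1: g′(-1) = -10; p₁ = -1 − 0.125·(-10) = 0.25
Step 2: g′(0.25) = -1.875; p₂ = 0.25 − 0.125·(-1.875) = 0.484375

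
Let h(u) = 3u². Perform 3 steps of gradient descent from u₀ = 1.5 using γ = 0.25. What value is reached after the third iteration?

h′(u) = 6u
Step 1: h′(1.5) = 9; u₁ = 1.5 − 0.25·9 = -0.75
Step 2: h′(-0.75) = -4.5; u₂ = -0.75 − 0.25·(-4.5) = 0.375
Step 3: h′(0.375) = 2.25; u₃ = 0.375 − 0.25·2.25 = -0.1875

-0.1875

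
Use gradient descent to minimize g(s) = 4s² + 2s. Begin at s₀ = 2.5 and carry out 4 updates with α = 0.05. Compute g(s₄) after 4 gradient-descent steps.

g′(s) = 8s + 2
Step 1: g′(2.5) = 22; s₁ = 2.5 − 0.05·22 = 1.4
Step 2: g′(1.4) = 13.2; s₂ = 1.4 − 0.05·13.2 = 0.74
Step 3: g′(0.74) = 7.92; s₃ = 0.74 − 0.05·7.92 = 0.344
Step 4: g′(0.344) = 4.752; s₄ = 0.344 − 0.05·4.752 = 0.1064
g(0.1064) = 0.25808384

0.25808384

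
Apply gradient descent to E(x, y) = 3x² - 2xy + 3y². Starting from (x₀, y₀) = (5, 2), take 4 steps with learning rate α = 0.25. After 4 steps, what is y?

-1.5

∇E = (6x - 2y, -2x + 6y)
(x₁, y₁) = (5, 2) − 0.25·(26, 2) = (-1.5, 1.5)
(x₂, y₂) = (-1.5, 1.5) − 0.25·(-12, 12) = (1.5, -1.5)
(x₃, y₃) = (1.5, -1.5) − 0.25·(12, -12) = (-1.5, 1.5)
(x₄, y₄) = (-1.5, 1.5) − 0.25·(-12, 12) = (1.5, -1.5)
y = -1.5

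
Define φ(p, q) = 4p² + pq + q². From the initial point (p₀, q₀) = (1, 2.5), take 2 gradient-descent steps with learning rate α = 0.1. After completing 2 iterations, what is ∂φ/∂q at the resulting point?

∇φ = (8p + q, p + 2q)
Step 1: at (1, 2.5), ∇φ = (10.5, 6) → (1, 2.5) − 0.1·(10.5, 6) = (-0.05, 1.9)
Step 2: at (-0.05, 1.9), ∇φ = (1.5, 3.75) → (-0.05, 1.9) − 0.1·(1.5, 3.75) = (-0.2, 1.525)
∂φ/∂q at (-0.2, 1.525) = 2.85

2.85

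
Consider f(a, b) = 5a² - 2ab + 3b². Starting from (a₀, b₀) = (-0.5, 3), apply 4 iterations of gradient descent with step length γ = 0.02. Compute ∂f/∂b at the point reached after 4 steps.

∇f = (10a - 2b, -2a + 6b)
Step 1: at (-0.5, 3), ∇f = (-11, 19) → (-0.5, 3) − 0.02·(-11, 19) = (-0.28, 2.62)
Step 2: at (-0.28, 2.62), ∇f = (-8.04, 16.28) → (-0.28, 2.62) − 0.02·(-8.04, 16.28) = (-0.1192, 2.2944)
Step 3: at (-0.1192, 2.2944), ∇f = (-5.7808, 14.0048) → (-0.1192, 2.2944) − 0.02·(-5.7808, 14.0048) = (-0.003584, 2.014304)
Step 4: at (-0.003584, 2.014304), ∇f = (-4.064448, 12.092992) → (-0.003584, 2.014304) − 0.02·(-4.064448, 12.092992) = (0.07770496, 1.77244416)
∂f/∂b at (0.07770496, 1.77244416) = 10.47925504

10.47925504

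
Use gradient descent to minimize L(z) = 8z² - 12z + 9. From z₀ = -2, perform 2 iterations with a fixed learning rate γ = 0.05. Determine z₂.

L′(z) = 16z - 12
z₁ = -2 − 0.05·(-44) = 0.2
z₂ = 0.2 − 0.05·(-8.8) = 0.64

0.64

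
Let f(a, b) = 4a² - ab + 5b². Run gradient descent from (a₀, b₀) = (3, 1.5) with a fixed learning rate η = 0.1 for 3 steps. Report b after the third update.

∇f = (8a - b, -a + 10b)
Step 1: at (3, 1.5), ∇f = (22.5, 12) → (3, 1.5) − 0.1·(22.5, 12) = (0.75, 0.3)
Step 2: at (0.75, 0.3), ∇f = (5.7, 2.25) → (0.75, 0.3) − 0.1·(5.7, 2.25) = (0.18, 0.075)
Step 3: at (0.18, 0.075), ∇f = (1.365, 0.57) → (0.18, 0.075) − 0.1·(1.365, 0.57) = (0.0435, 0.018)
b = 0.018

0.018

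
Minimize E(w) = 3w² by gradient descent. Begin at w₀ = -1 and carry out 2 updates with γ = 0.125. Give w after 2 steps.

-0.0625

E′(w) = 6w
Step 1: E′(-1) = -6; w₁ = -1 − 0.125·(-6) = -0.25
Step 2: E′(-0.25) = -1.5; w₂ = -0.25 − 0.125·(-1.5) = -0.0625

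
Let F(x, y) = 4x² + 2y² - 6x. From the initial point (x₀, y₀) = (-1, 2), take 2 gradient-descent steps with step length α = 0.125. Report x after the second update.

0.75

∇F = (8x - 6, 4y)
(x₁, y₁) = (-1, 2) − 0.125·(-14, 8) = (0.75, 1)
(x₂, y₂) = (0.75, 1) − 0.125·(0, 4) = (0.75, 0.5)
x = 0.75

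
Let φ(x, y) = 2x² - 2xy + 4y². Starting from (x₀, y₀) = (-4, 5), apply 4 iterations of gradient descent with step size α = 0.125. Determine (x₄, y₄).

(-0.21875, -0.08984375)

∇φ = (4x - 2y, -2x + 8y)
Step 1: at (-4, 5), ∇φ = (-26, 48) → (-4, 5) − 0.125·(-26, 48) = (-0.75, -1)
Step 2: at (-0.75, -1), ∇φ = (-1, -6.5) → (-0.75, -1) − 0.125·(-1, -6.5) = (-0.625, -0.1875)
Step 3: at (-0.625, -0.1875), ∇φ = (-2.125, -0.25) → (-0.625, -0.1875) − 0.125·(-2.125, -0.25) = (-0.359375, -0.15625)
Step 4: at (-0.359375, -0.15625), ∇φ = (-1.125, -0.53125) → (-0.359375, -0.15625) − 0.125·(-1.125, -0.53125) = (-0.21875, -0.08984375)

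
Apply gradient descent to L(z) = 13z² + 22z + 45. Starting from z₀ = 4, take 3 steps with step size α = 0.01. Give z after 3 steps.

L′(z) = 26z + 22
Step 1: L′(4) = 126; z₁ = 4 − 0.01·126 = 2.74
Step 2: L′(2.74) = 93.24; z₂ = 2.74 − 0.01·93.24 = 1.8076
Step 3: L′(1.8076) = 68.9976; z₃ = 1.8076 − 0.01·68.9976 = 1.117624

1.117624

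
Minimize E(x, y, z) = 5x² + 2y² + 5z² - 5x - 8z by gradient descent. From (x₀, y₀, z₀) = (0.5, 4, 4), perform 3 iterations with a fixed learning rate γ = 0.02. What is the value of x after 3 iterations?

0.5

∇E = (10x - 5, 4y, 10z - 8)
(x₁, y₁, z₁) = (0.5, 4, 4) − 0.02·(0, 16, 32) = (0.5, 3.68, 3.36)
(x₂, y₂, z₂) = (0.5, 3.68, 3.36) − 0.02·(0, 14.72, 25.6) = (0.5, 3.3856, 2.848)
(x₃, y₃, z₃) = (0.5, 3.3856, 2.848) − 0.02·(0, 13.5424, 20.48) = (0.5, 3.114752, 2.4384)
x = 0.5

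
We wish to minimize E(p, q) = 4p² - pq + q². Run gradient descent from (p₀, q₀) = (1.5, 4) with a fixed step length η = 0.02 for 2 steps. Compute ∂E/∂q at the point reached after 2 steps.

6.281

∇E = (8p - q, -p + 2q)
(p₁, q₁) = (1.5, 4) − 0.02·(8, 6.5) = (1.34, 3.87)
(p₂, q₂) = (1.34, 3.87) − 0.02·(6.85, 6.4) = (1.203, 3.742)
∂E/∂q at (1.203, 3.742) = 6.281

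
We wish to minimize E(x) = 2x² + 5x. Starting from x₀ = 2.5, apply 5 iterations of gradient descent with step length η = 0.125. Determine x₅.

E′(x) = 4x + 5
x₁ = 2.5 − 0.125·15 = 0.625
x₂ = 0.625 − 0.125·7.5 = -0.3125
x₃ = -0.3125 − 0.125·3.75 = -0.78125
x₄ = -0.78125 − 0.125·1.875 = -1.015625
x₅ = -1.015625 − 0.125·0.9375 = -1.1328125

-1.1328125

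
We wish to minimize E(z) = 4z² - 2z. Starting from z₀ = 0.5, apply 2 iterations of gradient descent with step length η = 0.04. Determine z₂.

E′(z) = 8z - 2
Step 1: E′(0.5) = 2; z₁ = 0.5 − 0.04·2 = 0.42
Step 2: E′(0.42) = 1.36; z₂ = 0.42 − 0.04·1.36 = 0.3656

0.3656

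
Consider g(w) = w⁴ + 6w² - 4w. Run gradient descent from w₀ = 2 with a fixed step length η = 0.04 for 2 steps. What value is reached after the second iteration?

0.11848192

g′(w) = 4w³ + 12w - 4
Step 1: g′(2) = 52; w₁ = 2 − 0.04·52 = -0.08
Step 2: g′(-0.08) = -4.962048; w₂ = -0.08 − 0.04·(-4.962048) = 0.11848192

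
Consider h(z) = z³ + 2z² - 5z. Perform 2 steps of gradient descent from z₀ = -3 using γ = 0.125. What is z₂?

-8.2734375

h′(z) = 3z² + 4z - 5
Step 1: h′(-3) = 10; z₁ = -3 − 0.125·10 = -4.25
Step 2: h′(-4.25) = 32.1875; z₂ = -4.25 − 0.125·32.1875 = -8.2734375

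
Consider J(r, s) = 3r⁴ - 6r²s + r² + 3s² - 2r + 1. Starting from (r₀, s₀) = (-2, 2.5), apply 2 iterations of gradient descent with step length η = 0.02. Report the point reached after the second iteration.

(-1.44509696, 2.519872)

∇J = (12r³ - 12rs + 2r - 2, -6r² + 6s)
Step 1: at (-2, 2.5), ∇J = (-42, -9) → (-2, 2.5) − 0.02·(-42, -9) = (-1.16, 2.68)
Step 2: at (-1.16, 2.68), ∇J = (14.254848, 8.0064) → (-1.16, 2.68) − 0.02·(14.254848, 8.0064) = (-1.44509696, 2.519872)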